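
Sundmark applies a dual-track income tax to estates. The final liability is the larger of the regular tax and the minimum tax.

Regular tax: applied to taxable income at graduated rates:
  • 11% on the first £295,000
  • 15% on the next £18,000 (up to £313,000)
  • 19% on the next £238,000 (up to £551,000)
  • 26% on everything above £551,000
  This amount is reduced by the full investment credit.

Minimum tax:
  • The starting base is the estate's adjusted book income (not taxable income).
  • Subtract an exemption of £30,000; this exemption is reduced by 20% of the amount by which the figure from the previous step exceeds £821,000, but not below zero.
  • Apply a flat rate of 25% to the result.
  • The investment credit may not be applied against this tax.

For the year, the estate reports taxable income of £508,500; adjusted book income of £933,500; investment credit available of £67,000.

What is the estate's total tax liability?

£231,500

Regular tax:
  £295,000 × 11% = £32,450
  £18,000 × 15% = £2,700
  £195,500 × 19% = £37,145
  → £72,295
  Less investment credit £67,000 → £5,295

Minimum tax:
  Base (adjusted book income): £933,500
  Exemption: £30,000 − 20% × (£933,500 − £821,000) = £30,000 − £22,500 = £7,500
  Base: £933,500 − £7,500 = £926,000
  £926,000 × 25% = £231,500

£231,500 > £5,295, so the minimum tax is the binding amount.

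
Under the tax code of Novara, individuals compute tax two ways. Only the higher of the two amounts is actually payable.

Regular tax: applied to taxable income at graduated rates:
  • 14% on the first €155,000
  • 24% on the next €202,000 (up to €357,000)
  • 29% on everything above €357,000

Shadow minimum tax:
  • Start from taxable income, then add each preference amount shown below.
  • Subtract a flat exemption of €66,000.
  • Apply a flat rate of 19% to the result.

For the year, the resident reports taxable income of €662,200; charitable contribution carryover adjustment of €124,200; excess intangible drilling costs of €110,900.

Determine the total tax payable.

€158,688

Regular tax:
  €155,000 × 14% = €21,700
  €202,000 × 24% = €48,480
  €305,200 × 29% = €88,508
  → €158,688

Shadow minimum tax:
  Adjusted income: €662,200 + €124,200 + €110,900 = €897,300
  Less exemption €66,000 → base €831,300
  €831,300 × 19% = €157,947

€158,688 > €157,947, so the regular tax governs.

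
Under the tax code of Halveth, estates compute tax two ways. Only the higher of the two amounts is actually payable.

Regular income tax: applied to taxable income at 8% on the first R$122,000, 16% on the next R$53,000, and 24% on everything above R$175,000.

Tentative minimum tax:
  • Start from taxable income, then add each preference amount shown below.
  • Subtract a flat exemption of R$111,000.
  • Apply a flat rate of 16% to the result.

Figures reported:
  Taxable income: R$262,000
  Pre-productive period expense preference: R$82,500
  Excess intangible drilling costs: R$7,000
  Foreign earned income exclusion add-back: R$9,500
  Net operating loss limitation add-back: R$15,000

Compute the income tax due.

R$42,400

Regular income tax:
  R$122,000 × 8% = R$9,760
  R$53,000 × 16% = R$8,480
  R$87,000 × 24% = R$20,880
  → R$39,120

Tentative minimum tax:
  Adjusted income: R$262,000 + R$82,500 + R$7,000 + R$9,500 + R$15,000 = R$376,000
  Less exemption R$111,000 → base R$265,000
  R$265,000 × 16% = R$42,400

R$42,400 > R$39,120, so the tentative minimum tax is the binding amount.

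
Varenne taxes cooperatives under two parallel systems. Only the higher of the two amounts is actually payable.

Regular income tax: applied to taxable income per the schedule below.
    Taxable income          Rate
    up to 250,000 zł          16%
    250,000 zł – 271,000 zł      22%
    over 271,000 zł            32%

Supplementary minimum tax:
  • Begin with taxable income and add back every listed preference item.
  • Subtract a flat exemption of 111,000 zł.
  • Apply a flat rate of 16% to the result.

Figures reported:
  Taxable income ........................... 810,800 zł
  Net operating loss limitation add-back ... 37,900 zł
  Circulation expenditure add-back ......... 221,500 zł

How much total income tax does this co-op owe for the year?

217,356 zł

Supplementary minimum tax:
  Adjusted income: 810,800 zł + 37,900 zł + 221,500 zł = 1,070,200 zł
  Less exemption 111,000 zł → base 959,200 zł
  959,200 zł × 16% = 153,472 zł

Regular income tax:
  250,000 zł × 16% = 40,000 zł
  21,000 zł × 22% = 4,620 zł
  539,800 zł × 32% = 172,736 zł
  → 217,356 zł

217,356 zł > 153,472 zł, so the regular income tax governs.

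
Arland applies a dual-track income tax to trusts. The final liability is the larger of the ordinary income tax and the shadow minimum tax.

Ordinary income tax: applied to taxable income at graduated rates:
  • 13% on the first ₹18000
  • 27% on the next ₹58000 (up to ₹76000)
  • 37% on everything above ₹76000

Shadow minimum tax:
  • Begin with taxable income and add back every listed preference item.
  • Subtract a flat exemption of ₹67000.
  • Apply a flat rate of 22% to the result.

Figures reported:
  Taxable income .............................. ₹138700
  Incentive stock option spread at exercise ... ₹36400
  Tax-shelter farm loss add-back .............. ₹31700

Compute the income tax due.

Shadow minimum tax:
  Adjusted income: ₹138700 + ₹36400 + ₹31700 = ₹206800
  Less exemption ₹67000 → base ₹139800
  ₹139800 × 22% = ₹30756

Ordinary income tax:
  ₹18000 × 13% = ₹2340
  ₹58000 × 27% = ₹15660
  ₹62700 × 37% = ₹23199
  → ₹41199

₹41199 > ₹30756, so the ordinary income tax governs.

₹41199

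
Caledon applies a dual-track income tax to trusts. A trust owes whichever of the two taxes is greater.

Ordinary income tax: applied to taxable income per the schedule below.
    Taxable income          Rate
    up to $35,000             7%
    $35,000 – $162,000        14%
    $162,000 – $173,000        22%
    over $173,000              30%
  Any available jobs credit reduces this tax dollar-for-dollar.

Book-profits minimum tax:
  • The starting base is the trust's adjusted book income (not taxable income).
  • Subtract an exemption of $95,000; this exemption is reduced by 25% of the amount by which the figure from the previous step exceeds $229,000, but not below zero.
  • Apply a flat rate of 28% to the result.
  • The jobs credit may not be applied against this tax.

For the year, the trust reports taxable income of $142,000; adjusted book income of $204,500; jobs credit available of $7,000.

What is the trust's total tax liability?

Book-profits minimum tax:
  Base (adjusted book income): $204,500
  Exemption: $204,500 ≤ $229,000, so full $95,000 applies
  Base: $204,500 − $95,000 = $109,500
  $109,500 × 28% = $30,660

Ordinary income tax:
  $35,000 × 7% = $2,450
  $107,000 × 14% = $14,980
  → $17,430
  Less jobs credit $7,000 → $10,430

$30,660 > $10,430, so the book-profits minimum tax is the binding amount.

$30,660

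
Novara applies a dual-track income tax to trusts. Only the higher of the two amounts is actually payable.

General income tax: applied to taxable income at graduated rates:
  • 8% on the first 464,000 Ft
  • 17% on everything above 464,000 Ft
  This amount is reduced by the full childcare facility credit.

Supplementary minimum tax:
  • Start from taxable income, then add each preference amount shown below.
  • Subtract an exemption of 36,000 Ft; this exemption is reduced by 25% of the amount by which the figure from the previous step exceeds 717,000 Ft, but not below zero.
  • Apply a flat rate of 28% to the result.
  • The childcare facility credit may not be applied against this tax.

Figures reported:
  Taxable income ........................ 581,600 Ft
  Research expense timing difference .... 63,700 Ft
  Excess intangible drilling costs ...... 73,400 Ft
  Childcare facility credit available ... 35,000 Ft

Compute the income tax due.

Supplementary minimum tax:
  Adjusted income: 581,600 Ft + 63,700 Ft + 73,400 Ft = 718,700 Ft
  Exemption: 36,000 Ft − 25% × (718,700 Ft − 717,000 Ft) = 36,000 Ft − 425 Ft = 35,575 Ft
  Base: 718,700 Ft − 35,575 Ft = 683,125 Ft
  683,125 Ft × 28% = 191,275 Ft

General income tax:
  464,000 Ft × 8% = 37,120 Ft
  117,600 Ft × 17% = 19,992 Ft
  → 57,112 Ft
  Less childcare facility credit 35,000 Ft → 22,112 Ft

191,275 Ft > 22,112 Ft, so the supplementary minimum tax is the binding amount.

191,275 Ft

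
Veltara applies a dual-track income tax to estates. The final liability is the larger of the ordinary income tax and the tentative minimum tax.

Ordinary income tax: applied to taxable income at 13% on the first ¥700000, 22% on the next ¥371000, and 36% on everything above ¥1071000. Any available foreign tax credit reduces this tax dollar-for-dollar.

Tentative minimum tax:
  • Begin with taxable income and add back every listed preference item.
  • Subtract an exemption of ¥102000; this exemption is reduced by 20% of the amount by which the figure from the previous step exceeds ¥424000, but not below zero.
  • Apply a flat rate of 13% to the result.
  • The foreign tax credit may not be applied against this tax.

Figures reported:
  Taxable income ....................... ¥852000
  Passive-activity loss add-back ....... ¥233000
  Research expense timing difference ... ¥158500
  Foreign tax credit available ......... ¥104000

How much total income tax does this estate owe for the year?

¥161655

Ordinary income tax:
  ¥700000 × 13% = ¥91000
  ¥152000 × 22% = ¥33440
  → ¥124440
  Less foreign tax credit ¥104000 → ¥20440

Tentative minimum tax:
  Adjusted income: ¥852000 + ¥233000 + ¥158500 = ¥1243500
  Exemption: 20% × (¥1243500 − ¥424000) = ¥163900 ≥ ¥102000, so the exemption is fully phased out
  Base: ¥1243500 − ¥0 = ¥1243500
  ¥1243500 × 13% = ¥161655

¥161655 > ¥20440, so the tentative minimum tax is the binding amount.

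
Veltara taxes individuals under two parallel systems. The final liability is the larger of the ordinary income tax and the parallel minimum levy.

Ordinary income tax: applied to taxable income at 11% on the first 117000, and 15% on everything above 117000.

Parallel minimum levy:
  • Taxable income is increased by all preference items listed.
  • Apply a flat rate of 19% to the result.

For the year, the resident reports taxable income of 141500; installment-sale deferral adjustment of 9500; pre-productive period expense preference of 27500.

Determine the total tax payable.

Parallel minimum levy:
  Adjusted income: 141500 + 9500 + 27500 = 178500
  178500 × 19% = 33915

Ordinary income tax:
  117000 × 11% = 12870
  24500 × 15% = 3675
  → 16545

33915 > 16545, so the parallel minimum levy is the binding amount.

33915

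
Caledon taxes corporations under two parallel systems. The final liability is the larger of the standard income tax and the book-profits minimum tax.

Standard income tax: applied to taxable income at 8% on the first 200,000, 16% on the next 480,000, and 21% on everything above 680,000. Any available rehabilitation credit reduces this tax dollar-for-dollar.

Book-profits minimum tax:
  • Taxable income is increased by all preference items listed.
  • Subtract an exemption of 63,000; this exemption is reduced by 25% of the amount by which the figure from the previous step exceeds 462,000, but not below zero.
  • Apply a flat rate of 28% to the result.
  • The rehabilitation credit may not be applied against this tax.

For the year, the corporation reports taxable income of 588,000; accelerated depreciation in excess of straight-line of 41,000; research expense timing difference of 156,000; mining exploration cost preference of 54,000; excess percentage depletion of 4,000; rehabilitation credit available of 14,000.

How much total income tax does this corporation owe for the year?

236,040

Book-profits minimum tax:
  Adjusted income: 588,000 + 41,000 + 156,000 + 54,000 + 4,000 = 843,000
  Exemption: 25% × (843,000 − 462,000) = 95,250 ≥ 63,000, so the exemption is fully phased out
  Base: 843,000 − 0 = 843,000
  843,000 × 28% = 236,040

Standard income tax:
  200,000 × 8% = 16,000
  388,000 × 16% = 62,080
  → 78,080
  Less rehabilitation credit 14,000 → 64,080

236,040 > 64,080, so the book-profits minimum tax is the binding amount.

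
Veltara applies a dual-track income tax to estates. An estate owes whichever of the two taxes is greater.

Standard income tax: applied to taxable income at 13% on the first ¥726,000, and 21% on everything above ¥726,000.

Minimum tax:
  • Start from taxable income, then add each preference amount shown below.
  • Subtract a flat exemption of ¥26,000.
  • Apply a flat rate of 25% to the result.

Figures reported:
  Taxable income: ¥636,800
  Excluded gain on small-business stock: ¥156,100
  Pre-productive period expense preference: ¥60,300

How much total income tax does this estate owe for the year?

Minimum tax:
  Adjusted income: ¥636,800 + ¥156,100 + ¥60,300 = ¥853,200
  Less exemption ¥26,000 → base ¥827,200
  ¥827,200 × 25% = ¥206,800

Standard income tax:
  ¥636,800 × 13% = ¥82,784

¥206,800 > ¥82,784, so the minimum tax is the binding amount.

¥206,800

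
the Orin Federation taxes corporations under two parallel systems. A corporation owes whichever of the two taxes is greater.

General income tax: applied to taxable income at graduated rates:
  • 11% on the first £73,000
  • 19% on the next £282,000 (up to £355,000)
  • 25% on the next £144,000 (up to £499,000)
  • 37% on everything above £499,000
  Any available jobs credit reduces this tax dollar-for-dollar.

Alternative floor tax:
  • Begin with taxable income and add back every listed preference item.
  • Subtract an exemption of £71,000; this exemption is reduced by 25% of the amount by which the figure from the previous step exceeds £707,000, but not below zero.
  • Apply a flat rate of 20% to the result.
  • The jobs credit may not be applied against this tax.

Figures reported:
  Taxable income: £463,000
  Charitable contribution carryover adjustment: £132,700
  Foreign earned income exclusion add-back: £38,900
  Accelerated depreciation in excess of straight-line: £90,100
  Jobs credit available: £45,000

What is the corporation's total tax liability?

Alternative floor tax:
  Adjusted income: £463,000 + £132,700 + £38,900 + £90,100 = £724,700
  Exemption: £71,000 − 25% × (£724,700 − £707,000) = £71,000 − £4,425 = £66,575
  Base: £724,700 − £66,575 = £658,125
  £658,125 × 20% = £131,625

General income tax:
  £73,000 × 11% = £8,030
  £282,000 × 19% = £53,580
  £108,000 × 25% = £27,000
  → £88,610
  Less jobs credit £45,000 → £43,610

£131,625 > £43,610, so the alternative floor tax is the binding amount.

£131,625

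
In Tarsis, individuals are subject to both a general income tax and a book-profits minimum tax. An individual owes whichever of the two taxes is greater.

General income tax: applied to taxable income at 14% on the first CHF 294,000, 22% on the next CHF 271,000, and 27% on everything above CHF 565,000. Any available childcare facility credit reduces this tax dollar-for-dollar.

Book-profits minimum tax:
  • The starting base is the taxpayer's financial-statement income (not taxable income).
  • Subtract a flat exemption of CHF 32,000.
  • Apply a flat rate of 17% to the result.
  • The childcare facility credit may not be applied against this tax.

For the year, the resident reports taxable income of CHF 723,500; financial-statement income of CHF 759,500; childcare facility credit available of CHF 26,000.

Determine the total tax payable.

CHF 123,675

General income tax:
  CHF 294,000 × 14% = CHF 41,160
  CHF 271,000 × 22% = CHF 59,620
  CHF 158,500 × 27% = CHF 42,795
  → CHF 143,575
  Less childcare facility credit CHF 26,000 → CHF 117,575

Book-profits minimum tax:
  Base (financial-statement income): CHF 759,500
  Less exemption CHF 32,000 → base CHF 727,500
  CHF 727,500 × 17% = CHF 123,675

CHF 123,675 > CHF 117,575, so the book-profits minimum tax is the binding amount.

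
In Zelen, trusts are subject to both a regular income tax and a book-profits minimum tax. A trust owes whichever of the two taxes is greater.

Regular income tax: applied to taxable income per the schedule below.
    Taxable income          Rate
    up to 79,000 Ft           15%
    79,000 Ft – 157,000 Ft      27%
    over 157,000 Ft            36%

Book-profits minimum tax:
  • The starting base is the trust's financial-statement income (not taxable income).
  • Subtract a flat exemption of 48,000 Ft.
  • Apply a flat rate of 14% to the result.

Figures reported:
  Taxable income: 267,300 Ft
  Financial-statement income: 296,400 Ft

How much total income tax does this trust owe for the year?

72,618 Ft

Regular income tax:
  79,000 Ft × 15% = 11,850 Ft
  78,000 Ft × 27% = 21,060 Ft
  110,300 Ft × 36% = 39,708 Ft
  → 72,618 Ft

Book-profits minimum tax:
  Base (financial-statement income): 296,400 Ft
  Less exemption 48,000 Ft → base 248,400 Ft
  248,400 Ft × 14% = 34,776 Ft

72,618 Ft > 34,776 Ft, so the regular income tax governs.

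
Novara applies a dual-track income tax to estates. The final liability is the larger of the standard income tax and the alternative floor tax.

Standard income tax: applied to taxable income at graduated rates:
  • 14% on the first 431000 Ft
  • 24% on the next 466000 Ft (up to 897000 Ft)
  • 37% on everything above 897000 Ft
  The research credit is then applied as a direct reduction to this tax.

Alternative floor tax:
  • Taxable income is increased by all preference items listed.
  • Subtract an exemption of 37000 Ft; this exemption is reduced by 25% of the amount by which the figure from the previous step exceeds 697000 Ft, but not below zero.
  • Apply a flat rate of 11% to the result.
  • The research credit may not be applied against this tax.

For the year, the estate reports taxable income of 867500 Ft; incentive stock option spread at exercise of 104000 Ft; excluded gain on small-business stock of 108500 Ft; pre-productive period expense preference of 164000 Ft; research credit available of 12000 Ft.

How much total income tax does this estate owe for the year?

Alternative floor tax:
  Adjusted income: 867500 Ft + 104000 Ft + 108500 Ft + 164000 Ft = 1244000 Ft
  Exemption: 25% × (1244000 Ft − 697000 Ft) = 136750 Ft ≥ 37000 Ft, so the exemption is fully phased out
  Base: 1244000 Ft − 0 Ft = 1244000 Ft
  1244000 Ft × 11% = 136840 Ft

Standard income tax:
  431000 Ft × 14% = 60340 Ft
  436500 Ft × 24% = 104760 Ft
  → 165100 Ft
  Less research credit 12000 Ft → 153100 Ft

153100 Ft > 136840 Ft, so the standard income tax governs.

153100 Ft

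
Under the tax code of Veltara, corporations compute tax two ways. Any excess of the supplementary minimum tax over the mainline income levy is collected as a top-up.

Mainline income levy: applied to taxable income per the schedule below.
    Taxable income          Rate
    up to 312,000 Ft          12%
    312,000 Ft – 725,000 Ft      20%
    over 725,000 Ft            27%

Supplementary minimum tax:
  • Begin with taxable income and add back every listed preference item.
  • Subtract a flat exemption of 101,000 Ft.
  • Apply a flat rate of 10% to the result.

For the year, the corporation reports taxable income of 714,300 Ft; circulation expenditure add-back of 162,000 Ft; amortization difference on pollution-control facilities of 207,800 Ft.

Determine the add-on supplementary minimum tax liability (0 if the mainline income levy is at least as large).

0 Ft

Mainline income levy:
  312,000 Ft × 12% = 37,440 Ft
  402,300 Ft × 20% = 80,460 Ft
  → 117,900 Ft

Supplementary minimum tax:
  Adjusted income: 714,300 Ft + 162,000 Ft + 207,800 Ft = 1,084,100 Ft
  Less exemption 101,000 Ft → base 983,100 Ft
  983,100 Ft × 10% = 98,310 Ft

98,310 Ft ≤ 117,900 Ft, so no add-on is due.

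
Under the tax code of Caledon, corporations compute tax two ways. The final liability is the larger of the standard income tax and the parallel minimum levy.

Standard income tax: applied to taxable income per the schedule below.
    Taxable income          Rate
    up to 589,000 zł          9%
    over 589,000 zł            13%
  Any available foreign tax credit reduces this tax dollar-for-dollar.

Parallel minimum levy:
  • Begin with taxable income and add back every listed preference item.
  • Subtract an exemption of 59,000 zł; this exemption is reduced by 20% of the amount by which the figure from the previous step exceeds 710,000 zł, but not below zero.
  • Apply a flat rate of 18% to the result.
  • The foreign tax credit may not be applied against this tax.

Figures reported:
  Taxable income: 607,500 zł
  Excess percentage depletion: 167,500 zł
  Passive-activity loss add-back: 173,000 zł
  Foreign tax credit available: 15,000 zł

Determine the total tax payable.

Parallel minimum levy:
  Adjusted income: 607,500 zł + 167,500 zł + 173,000 zł = 948,000 zł
  Exemption: 59,000 zł − 20% × (948,000 zł − 710,000 zł) = 59,000 zł − 47,600 zł = 11,400 zł
  Base: 948,000 zł − 11,400 zł = 936,600 zł
  936,600 zł × 18% = 168,588 zł

Standard income tax:
  589,000 zł × 9% = 53,010 zł
  18,500 zł × 13% = 2,405 zł
  → 55,415 zł
  Less foreign tax credit 15,000 zł → 40,415 zł

168,588 zł > 40,415 zł, so the parallel minimum levy is the binding amount.

168,588 zł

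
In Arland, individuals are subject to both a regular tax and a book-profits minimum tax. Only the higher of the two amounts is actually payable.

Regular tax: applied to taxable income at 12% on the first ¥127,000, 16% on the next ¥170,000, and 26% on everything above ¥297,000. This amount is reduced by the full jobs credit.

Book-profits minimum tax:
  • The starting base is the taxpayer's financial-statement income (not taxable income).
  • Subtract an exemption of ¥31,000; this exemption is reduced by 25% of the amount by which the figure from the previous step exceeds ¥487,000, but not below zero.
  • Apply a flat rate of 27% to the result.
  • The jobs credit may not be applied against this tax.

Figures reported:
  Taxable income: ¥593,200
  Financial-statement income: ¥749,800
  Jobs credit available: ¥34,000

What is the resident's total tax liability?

¥202,446

Regular tax:
  ¥127,000 × 12% = ¥15,240
  ¥170,000 × 16% = ¥27,200
  ¥296,200 × 26% = ¥77,012
  → ¥119,452
  Less jobs credit ¥34,000 → ¥85,452

Book-profits minimum tax:
  Base (financial-statement income): ¥749,800
  Exemption: 25% × (¥749,800 − ¥487,000) = ¥65,700 ≥ ¥31,000, so the exemption is fully phased out
  Base: ¥749,800 − ¥0 = ¥749,800
  ¥749,800 × 27% = ¥202,446

¥202,446 > ¥85,452, so the book-profits minimum tax is the binding amount.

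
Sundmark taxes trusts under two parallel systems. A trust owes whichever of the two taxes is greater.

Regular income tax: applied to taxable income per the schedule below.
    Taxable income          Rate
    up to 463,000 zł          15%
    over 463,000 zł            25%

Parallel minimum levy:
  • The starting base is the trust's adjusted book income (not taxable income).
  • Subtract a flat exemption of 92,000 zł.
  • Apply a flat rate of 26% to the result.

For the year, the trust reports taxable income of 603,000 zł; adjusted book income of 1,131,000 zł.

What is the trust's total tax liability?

Regular income tax:
  463,000 zł × 15% = 69,450 zł
  140,000 zł × 25% = 35,000 zł
  → 104,450 zł

Parallel minimum levy:
  Base (adjusted book income): 1,131,000 zł
  Less exemption 92,000 zł → base 1,039,000 zł
  1,039,000 zł × 26% = 270,140 zł

270,140 zł > 104,450 zł, so the parallel minimum levy is the binding amount.

270,140 zł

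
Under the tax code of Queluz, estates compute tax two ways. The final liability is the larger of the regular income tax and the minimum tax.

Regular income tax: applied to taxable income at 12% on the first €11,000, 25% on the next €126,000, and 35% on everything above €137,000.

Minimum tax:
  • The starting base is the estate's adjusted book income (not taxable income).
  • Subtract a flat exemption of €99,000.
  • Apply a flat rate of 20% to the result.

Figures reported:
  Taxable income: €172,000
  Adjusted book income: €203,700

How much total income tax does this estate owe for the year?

€45,070

Minimum tax:
  Base (adjusted book income): €203,700
  Less exemption €99,000 → base €104,700
  €104,700 × 20% = €20,940

Regular income tax:
  €11,000 × 12% = €1,320
  €126,000 × 25% = €31,500
  €35,000 × 35% = €12,250
  → €45,070

€45,070 > €20,940, so the regular income tax governs.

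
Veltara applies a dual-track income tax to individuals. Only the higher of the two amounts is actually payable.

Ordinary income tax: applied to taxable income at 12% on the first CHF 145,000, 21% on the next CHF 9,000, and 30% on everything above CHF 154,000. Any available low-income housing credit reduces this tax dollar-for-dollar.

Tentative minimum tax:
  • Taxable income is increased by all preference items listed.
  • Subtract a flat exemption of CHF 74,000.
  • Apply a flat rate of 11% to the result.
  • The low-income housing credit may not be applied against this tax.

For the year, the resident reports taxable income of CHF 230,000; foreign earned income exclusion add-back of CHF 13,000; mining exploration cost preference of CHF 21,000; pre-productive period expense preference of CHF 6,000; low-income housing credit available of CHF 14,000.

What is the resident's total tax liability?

CHF 28,090

Tentative minimum tax:
  Adjusted income: CHF 230,000 + CHF 13,000 + CHF 21,000 + CHF 6,000 = CHF 270,000
  Less exemption CHF 74,000 → base CHF 196,000
  CHF 196,000 × 11% = CHF 21,560

Ordinary income tax:
  CHF 145,000 × 12% = CHF 17,400
  CHF 9,000 × 21% = CHF 1,890
  CHF 76,000 × 30% = CHF 22,800
  → CHF 42,090
  Less low-income housing credit CHF 14,000 → CHF 28,090

CHF 28,090 > CHF 21,560, so the ordinary income tax governs.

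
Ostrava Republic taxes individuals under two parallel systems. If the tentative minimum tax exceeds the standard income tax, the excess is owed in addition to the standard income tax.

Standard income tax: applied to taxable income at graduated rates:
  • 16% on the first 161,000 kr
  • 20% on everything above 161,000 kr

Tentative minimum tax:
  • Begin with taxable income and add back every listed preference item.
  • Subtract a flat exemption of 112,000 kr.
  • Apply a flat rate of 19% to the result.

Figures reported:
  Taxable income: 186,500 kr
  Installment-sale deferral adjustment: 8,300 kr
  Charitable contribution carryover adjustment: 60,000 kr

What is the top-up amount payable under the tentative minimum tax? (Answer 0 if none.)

Tentative minimum tax:
  Adjusted income: 186,500 kr + 8,300 kr + 60,000 kr = 254,800 kr
  Less exemption 112,000 kr → base 142,800 kr
  142,800 kr × 19% = 27,132 kr

Standard income tax:
  161,000 kr × 16% = 25,760 kr
  25,500 kr × 20% = 5,100 kr
  → 30,860 kr

27,132 kr ≤ 30,860 kr, so no add-on is due.

0 kr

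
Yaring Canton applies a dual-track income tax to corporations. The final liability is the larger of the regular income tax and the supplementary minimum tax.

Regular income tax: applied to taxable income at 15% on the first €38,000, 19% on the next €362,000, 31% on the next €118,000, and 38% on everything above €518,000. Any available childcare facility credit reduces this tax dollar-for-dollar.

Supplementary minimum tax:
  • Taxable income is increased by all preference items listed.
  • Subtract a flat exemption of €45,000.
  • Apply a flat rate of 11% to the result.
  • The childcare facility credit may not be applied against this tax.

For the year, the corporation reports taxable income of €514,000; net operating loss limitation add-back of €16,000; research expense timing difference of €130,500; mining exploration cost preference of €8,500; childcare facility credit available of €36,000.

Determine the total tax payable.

€73,820

Regular income tax:
  €38,000 × 15% = €5,700
  €362,000 × 19% = €68,780
  €114,000 × 31% = €35,340
  → €109,820
  Less childcare facility credit €36,000 → €73,820

Supplementary minimum tax:
  Adjusted income: €514,000 + €16,000 + €130,500 + €8,500 = €669,000
  Less exemption €45,000 → base €624,000
  €624,000 × 11% = €68,640

€73,820 > €68,640, so the regular income tax governs.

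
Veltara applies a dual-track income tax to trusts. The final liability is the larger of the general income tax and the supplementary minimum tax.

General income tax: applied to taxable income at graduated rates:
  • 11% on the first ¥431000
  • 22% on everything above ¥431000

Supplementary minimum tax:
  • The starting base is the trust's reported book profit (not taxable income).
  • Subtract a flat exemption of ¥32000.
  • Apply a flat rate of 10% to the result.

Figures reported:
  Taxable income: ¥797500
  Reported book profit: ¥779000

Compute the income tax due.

¥128040

Supplementary minimum tax:
  Base (reported book profit): ¥779000
  Less exemption ¥32000 → base ¥747000
  ¥747000 × 10% = ¥74700

General income tax:
  ¥431000 × 11% = ¥47410
  ¥366500 × 22% = ¥80630
  → ¥128040

¥128040 > ¥74700, so the general income tax governs.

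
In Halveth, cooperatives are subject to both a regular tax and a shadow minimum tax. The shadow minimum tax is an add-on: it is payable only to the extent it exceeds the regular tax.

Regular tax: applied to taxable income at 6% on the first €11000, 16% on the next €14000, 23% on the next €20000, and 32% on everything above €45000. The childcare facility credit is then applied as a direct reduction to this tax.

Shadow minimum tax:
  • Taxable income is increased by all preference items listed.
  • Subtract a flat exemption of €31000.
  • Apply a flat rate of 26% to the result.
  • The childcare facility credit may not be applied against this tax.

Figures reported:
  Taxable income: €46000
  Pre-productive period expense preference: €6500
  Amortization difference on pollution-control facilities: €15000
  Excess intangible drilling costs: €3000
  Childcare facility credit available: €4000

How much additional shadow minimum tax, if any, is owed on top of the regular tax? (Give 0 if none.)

Shadow minimum tax:
  Adjusted income: €46000 + €6500 + €15000 + €3000 = €70500
  Less exemption €31000 → base €39500
  €39500 × 26% = €10270

Regular tax:
  €11000 × 6% = €660
  €14000 × 16% = €2240
  €20000 × 23% = €4600
  €1000 × 32% = €320
  → €7820
  Less childcare facility credit €4000 → €3820

Excess of shadow minimum tax over regular tax: €10270 − €3820 = €6450.

€6450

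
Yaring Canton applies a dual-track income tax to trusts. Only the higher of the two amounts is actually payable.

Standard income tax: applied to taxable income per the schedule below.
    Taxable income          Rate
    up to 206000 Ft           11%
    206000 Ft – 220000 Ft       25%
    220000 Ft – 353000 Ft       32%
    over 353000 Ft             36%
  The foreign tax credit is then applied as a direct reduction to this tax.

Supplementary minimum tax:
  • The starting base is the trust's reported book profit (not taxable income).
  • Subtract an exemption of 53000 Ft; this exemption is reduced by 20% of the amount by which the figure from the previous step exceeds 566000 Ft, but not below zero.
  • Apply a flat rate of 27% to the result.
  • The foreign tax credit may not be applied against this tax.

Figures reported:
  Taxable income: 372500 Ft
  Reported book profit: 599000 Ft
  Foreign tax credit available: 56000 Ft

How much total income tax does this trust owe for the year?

149202 Ft

Supplementary minimum tax:
  Base (reported book profit): 599000 Ft
  Exemption: 53000 Ft − 20% × (599000 Ft − 566000 Ft) = 53000 Ft − 6600 Ft = 46400 Ft
  Base: 599000 Ft − 46400 Ft = 552600 Ft
  552600 Ft × 27% = 149202 Ft

Standard income tax:
  206000 Ft × 11% = 22660 Ft
  14000 Ft × 25% = 3500 Ft
  133000 Ft × 32% = 42560 Ft
  19500 Ft × 36% = 7020 Ft
  → 75740 Ft
  Less foreign tax credit 56000 Ft → 19740 Ft

149202 Ft > 19740 Ft, so the supplementary minimum tax is the binding amount.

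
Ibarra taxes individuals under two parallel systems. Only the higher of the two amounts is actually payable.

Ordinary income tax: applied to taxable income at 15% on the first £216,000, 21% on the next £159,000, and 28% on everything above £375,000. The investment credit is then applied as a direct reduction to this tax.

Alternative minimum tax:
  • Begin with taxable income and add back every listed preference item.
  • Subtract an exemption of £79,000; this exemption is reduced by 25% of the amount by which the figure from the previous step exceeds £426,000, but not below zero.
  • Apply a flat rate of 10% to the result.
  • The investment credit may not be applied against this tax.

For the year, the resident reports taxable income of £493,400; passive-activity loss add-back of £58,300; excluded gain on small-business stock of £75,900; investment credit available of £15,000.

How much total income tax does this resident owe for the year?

Ordinary income tax:
  £216,000 × 15% = £32,400
  £159,000 × 21% = £33,390
  £118,400 × 28% = £33,152
  → £98,942
  Less investment credit £15,000 → £83,942

Alternative minimum tax:
  Adjusted income: £493,400 + £58,300 + £75,900 = £627,600
  Exemption: £79,000 − 25% × (£627,600 − £426,000) = £79,000 − £50,400 = £28,600
  Base: £627,600 − £28,600 = £599,000
  £599,000 × 10% = £59,900

£83,942 > £59,900, so the ordinary income tax governs.

£83,942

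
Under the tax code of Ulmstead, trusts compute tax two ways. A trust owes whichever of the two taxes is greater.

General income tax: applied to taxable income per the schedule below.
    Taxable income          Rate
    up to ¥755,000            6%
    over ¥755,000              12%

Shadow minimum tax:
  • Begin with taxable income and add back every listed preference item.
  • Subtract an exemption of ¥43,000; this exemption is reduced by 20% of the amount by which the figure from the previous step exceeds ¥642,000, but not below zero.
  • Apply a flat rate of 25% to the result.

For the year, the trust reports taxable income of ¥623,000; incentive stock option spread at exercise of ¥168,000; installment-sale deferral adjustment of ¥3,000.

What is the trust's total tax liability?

Shadow minimum tax:
  Adjusted income: ¥623,000 + ¥168,000 + ¥3,000 = ¥794,000
  Exemption: ¥43,000 − 20% × (¥794,000 − ¥642,000) = ¥43,000 − ¥30,400 = ¥12,600
  Base: ¥794,000 − ¥12,600 = ¥781,400
  ¥781,400 × 25% = ¥195,350

General income tax:
  ¥623,000 × 6% = ¥37,380

¥195,350 > ¥37,380, so the shadow minimum tax is the binding amount.

¥195,350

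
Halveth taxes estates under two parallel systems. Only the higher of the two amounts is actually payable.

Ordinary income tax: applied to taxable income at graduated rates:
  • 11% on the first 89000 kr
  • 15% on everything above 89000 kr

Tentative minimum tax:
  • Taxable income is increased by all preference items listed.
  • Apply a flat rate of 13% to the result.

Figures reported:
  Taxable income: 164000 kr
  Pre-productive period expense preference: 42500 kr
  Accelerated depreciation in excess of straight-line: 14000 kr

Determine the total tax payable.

Tentative minimum tax:
  Adjusted income: 164000 kr + 42500 kr + 14000 kr = 220500 kr
  220500 kr × 13% = 28665 kr

Ordinary income tax:
  89000 kr × 11% = 9790 kr
  75000 kr × 15% = 11250 kr
  → 21040 kr

28665 kr > 21040 kr, so the tentative minimum tax is the binding amount.

28665 kr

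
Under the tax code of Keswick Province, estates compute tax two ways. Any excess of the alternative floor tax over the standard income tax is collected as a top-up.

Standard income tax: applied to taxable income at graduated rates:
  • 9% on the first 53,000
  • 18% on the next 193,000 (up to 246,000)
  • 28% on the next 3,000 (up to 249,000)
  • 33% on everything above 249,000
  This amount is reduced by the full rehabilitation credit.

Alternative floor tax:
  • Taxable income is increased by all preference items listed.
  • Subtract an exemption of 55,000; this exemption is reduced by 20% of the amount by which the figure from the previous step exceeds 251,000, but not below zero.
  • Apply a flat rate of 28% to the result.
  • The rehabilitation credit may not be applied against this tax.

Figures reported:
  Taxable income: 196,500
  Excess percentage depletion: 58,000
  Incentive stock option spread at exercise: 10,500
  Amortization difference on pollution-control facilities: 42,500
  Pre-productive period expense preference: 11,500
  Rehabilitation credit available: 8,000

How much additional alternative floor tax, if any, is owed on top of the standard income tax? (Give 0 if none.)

55,128

Alternative floor tax:
  Adjusted income: 196,500 + 58,000 + 10,500 + 42,500 + 11,500 = 319,000
  Exemption: 55,000 − 20% × (319,000 − 251,000) = 55,000 − 13,600 = 41,400
  Base: 319,000 − 41,400 = 277,600
  277,600 × 28% = 77,728

Standard income tax:
  53,000 × 9% = 4,770
  143,500 × 18% = 25,830
  → 30,600
  Less rehabilitation credit 8,000 → 22,600

Excess of alternative floor tax over standard income tax: 77,728 − 22,600 = 55,128.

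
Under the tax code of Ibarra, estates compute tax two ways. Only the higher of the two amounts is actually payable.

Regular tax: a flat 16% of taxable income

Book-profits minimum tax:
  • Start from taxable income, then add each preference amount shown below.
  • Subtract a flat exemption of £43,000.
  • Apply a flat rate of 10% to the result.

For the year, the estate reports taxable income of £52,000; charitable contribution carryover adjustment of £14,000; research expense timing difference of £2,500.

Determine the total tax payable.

Regular tax:
  £52,000 × 16% = £8,320

Book-profits minimum tax:
  Adjusted income: £52,000 + £14,000 + £2,500 = £68,500
  Less exemption £43,000 → base £25,500
  £25,500 × 10% = £2,550

£8,320 > £2,550, so the regular tax governs.

£8,320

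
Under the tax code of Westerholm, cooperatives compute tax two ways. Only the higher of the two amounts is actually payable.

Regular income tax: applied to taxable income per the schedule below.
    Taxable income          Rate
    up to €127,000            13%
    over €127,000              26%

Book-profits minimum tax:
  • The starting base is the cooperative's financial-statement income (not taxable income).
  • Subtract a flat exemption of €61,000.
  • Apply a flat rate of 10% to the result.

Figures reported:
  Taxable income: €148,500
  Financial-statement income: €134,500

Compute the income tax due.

€22,100

Book-profits minimum tax:
  Base (financial-statement income): €134,500
  Less exemption €61,000 → base €73,500
  €73,500 × 10% = €7,350

Regular income tax:
  €127,000 × 13% = €16,510
  €21,500 × 26% = €5,590
  → €22,100

€22,100 > €7,350, so the regular income tax governs.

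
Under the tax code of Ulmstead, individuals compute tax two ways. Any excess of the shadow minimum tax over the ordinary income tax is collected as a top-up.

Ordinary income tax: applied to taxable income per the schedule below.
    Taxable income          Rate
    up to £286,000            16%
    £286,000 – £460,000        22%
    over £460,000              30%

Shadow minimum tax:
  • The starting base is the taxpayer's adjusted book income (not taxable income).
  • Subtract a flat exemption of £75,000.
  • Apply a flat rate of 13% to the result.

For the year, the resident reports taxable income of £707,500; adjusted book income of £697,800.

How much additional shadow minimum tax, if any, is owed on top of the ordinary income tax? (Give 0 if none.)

£0

Ordinary income tax:
  £286,000 × 16% = £45,760
  £174,000 × 22% = £38,280
  £247,500 × 30% = £74,250
  → £158,290

Shadow minimum tax:
  Base (adjusted book income): £697,800
  Less exemption £75,000 → base £622,800
  £622,800 × 13% = £80,964

£80,964 ≤ £158,290, so no add-on is due.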